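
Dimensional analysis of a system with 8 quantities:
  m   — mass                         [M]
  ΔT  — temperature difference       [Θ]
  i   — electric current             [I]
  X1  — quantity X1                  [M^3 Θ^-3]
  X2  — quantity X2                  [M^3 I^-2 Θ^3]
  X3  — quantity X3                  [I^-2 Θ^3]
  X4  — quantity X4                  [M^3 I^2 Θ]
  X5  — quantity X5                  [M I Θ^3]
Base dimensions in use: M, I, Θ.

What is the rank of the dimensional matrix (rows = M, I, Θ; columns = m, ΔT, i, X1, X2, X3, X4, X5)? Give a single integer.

3

Write exponents as rows M,I,Θ / cols m,ΔT,i,X1,X2,X3,X4,X5:
  M: [ 1  0  0  3  3  0  3  1]
  I: [ 0  0  1  0 -2 -2  2  1]
  Θ: [ 0  1  0 -3  3  3  1  3]
Row reduction gives pivot columns m,ΔT,i; rank = 3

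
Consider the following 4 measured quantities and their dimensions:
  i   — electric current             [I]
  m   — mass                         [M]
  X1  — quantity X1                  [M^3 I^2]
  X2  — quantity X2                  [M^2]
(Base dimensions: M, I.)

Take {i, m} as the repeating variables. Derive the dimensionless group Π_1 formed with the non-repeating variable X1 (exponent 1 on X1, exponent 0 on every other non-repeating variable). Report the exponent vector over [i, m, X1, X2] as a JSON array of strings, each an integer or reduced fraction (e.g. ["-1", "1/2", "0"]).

["-2", "-3", "1", "0"]

Write exponents as rows M,I / cols i,m,X1,X2:
  M: [ 0  1  3  2]
  I: [ 1  0  2  0]
Echelon form has 2 nonzero rows (pivots: i,m)
Pivot set = {i,m}, free = {X1,X2}
RREF:
  r0: [   1    0    2    0]
  r1: [   0    1    3    2]
Fix exponent of X1 at 1, X2 at 0; solve each RREF row for its pivot's exponent:
  r0: exp(i) + (2)·1 = 0 ⇒ exp(i) = -2
  r1: exp(m) + (3)·1 = 0 ⇒ exp(m) = -3
Π_1 = i^-2 · m^-3 · X1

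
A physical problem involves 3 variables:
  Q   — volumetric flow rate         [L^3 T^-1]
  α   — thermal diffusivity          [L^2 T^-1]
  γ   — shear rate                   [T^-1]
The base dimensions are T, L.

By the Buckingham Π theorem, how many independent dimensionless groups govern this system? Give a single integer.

1

Write exponents as rows T,L / cols Q,α,γ:
  T: [-1 -1 -1]
  L: [ 3  2  0]
Row reduction gives pivot columns Q,α; rank = 2
n=3, r=2 ⇒ 1 dimensionless group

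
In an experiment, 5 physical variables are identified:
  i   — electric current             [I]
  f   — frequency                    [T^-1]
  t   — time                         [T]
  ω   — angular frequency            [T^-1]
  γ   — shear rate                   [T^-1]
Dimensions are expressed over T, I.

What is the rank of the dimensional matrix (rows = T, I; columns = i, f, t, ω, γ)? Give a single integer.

Write exponents as rows T,I / cols i,f,t,ω,γ:
  T: [ 0 -1  1 -1 -1]
  I: [ 1  0  0  0  0]
Echelon form has 2 nonzero rows (pivots: i,f)

2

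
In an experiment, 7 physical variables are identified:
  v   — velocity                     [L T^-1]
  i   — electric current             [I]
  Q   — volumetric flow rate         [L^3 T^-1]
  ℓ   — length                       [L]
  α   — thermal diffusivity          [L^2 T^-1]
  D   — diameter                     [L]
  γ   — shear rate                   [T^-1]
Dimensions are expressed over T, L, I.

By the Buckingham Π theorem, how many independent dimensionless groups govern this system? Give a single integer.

4

Write exponents as rows T,L,I / cols v,i,Q,ℓ,α,D,γ:
  T: [-1  0 -1  0 -1  0 -1]
  L: [ 1  0  3  1  2  1  0]
  I: [ 0  1  0  0  0  0  0]
Echelon form has 3 nonzero rows (pivots: v,i,Q)
7 vars − rank 3 = 4 Π groups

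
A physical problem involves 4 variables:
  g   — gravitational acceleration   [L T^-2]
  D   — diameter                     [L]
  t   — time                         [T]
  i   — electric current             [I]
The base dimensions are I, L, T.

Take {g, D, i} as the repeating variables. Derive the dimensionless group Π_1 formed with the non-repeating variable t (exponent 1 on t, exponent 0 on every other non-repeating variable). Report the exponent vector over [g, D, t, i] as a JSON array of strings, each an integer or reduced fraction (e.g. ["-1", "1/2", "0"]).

["1/2", "-1/2", "1", "0"]

Write exponents as rows I,L,T / cols g,D,t,i:
  I: [ 0  0  0  1]
  L: [ 1  1  0  0]
  T: [-2  0  1  0]
Echelon form has 3 nonzero rows (pivots: g,D,i)
Repeat: g,D,i; free: t
RREF:
  r0: [   1    0 -1/2    0]
  r1: [   0    1  1/2    0]
  r2: [   0    0    0    1]
Fix exponent of t at 1; solve each RREF row for its pivot's exponent:
  r0: exp(g) + (-1/2)·1 = 0 ⇒ exp(g) = 1/2
  r1: exp(D) + (1/2)·1 = 0 ⇒ exp(D) = -1/2
  r2: exp(i) + (0)·1 = 0 ⇒ exp(i) = 0
Π_1 = g^(1/2) · D^(-1/2) · t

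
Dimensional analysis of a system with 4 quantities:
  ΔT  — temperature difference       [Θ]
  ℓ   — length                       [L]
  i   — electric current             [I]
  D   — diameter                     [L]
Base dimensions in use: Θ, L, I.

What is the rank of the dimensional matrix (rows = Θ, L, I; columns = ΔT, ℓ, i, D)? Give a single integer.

Dimensional matrix (Θ×L×I by ΔT×ℓ×i×D):
  Θ: [ 1  0  0  0]
  L: [ 0  1  0  1]
  I: [ 0  0  1  0]
RREF → pivots at {ΔT,ℓ,i} ⇒ r = 3

3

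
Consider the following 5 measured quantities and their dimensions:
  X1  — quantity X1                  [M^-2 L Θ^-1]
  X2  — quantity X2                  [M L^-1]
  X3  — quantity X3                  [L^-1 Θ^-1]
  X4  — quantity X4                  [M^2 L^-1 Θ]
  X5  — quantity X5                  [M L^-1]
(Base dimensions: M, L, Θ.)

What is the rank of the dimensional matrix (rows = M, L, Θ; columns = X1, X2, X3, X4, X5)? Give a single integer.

Exponent matrix [M,L,Θ] × [X1,X2,X3,X4,X5]:
  M: [-2  1  0  2  1]
  L: [ 1 -1 -1 -1 -1]
  Θ: [-1  0 -1  1  0]
Echelon form has 2 nonzero rows (pivots: X1,X2)

2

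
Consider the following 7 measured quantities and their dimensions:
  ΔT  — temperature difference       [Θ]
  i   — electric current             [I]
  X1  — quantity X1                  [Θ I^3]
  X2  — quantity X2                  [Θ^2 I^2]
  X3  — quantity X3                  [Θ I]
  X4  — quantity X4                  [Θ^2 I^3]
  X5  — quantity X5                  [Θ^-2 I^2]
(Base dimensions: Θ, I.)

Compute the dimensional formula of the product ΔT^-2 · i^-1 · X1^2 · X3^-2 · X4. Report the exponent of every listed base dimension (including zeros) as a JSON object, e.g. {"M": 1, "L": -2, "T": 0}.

{"Θ": 0, "I": 6}

Write exponents as rows Θ,I / cols ΔT,i,X1,X2,X3,X4,X5:
  Θ: [ 1  0  1  2  1  2 -2]
  I: [ 0  1  3  2  1  3  2]
  [Θ]: (-2)·1+(-1)·0+(2)·1+(-2)·1+(1)·2 = 0
  [I]: (-2)·0+(-1)·1+(2)·3+(-2)·1+(1)·3 = 6
⇒ I^6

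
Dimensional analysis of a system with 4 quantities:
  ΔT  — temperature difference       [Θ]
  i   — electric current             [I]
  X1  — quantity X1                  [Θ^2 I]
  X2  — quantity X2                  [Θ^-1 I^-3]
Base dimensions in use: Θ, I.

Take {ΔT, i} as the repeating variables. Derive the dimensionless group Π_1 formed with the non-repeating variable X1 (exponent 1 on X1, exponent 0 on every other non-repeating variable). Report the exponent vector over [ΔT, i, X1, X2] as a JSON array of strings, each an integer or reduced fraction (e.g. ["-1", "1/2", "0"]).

Exponent matrix [Θ,I] × [ΔT,i,X1,X2]:
  Θ: [ 1  0  2 -1]
  I: [ 0  1  1 -3]
Echelon form has 2 nonzero rows (pivots: ΔT,i)
Pivot set = {ΔT,i}, free = {X1,X2}
RREF:
  r0: [   1    0    2   -1]
  r1: [   0    1    1   -3]
Fix exponent of X1 at 1, X2 at 0; solve each RREF row for its pivot's exponent:
  r0: exp(ΔT) + (2)·1 = 0 ⇒ exp(ΔT) = -2
  r1: exp(i) + (1)·1 = 0 ⇒ exp(i) = -1
Π_1 = ΔT^-2 · i^-1 · X1

["-2", "-1", "1", "0"]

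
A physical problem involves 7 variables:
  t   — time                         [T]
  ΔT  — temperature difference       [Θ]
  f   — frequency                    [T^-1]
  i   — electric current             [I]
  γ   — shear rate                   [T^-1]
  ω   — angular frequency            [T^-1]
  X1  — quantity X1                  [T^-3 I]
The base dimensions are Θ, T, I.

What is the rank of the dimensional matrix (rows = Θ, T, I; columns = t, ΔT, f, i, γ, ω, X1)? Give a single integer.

3

Exponent matrix [Θ,T,I] × [t,ΔT,f,i,γ,ω,X1]:
  Θ: [ 0  1  0  0  0  0  0]
  T: [ 1  0 -1  0 -1 -1 -3]
  I: [ 0  0  0  1  0  0  1]
RREF → pivots at {t,ΔT,i} ⇒ r = 3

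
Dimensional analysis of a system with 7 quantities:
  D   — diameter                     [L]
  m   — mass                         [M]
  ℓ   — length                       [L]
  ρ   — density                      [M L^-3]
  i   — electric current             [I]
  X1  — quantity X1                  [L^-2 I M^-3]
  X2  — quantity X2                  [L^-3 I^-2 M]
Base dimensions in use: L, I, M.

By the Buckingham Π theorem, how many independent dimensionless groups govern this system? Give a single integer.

4

Write exponents as rows L,I,M / cols D,m,ℓ,ρ,i,X1,X2:
  L: [ 1  0  1 -3  0 -2 -3]
  I: [ 0  0  0  0  1  1 -2]
  M: [ 0  1  0  1  0 -3  1]
Row reduction gives pivot columns D,m,i; rank = 3
7 vars − rank 3 = 4 Π groups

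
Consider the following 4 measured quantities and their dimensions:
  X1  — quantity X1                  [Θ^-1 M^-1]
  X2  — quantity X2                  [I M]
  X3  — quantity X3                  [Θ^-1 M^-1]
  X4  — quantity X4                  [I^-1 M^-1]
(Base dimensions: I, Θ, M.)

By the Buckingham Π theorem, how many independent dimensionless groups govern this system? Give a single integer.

2

Dimensional matrix (I×Θ×M by X1×X2×X3×X4):
  I: [ 0  1  0 -1]
  Θ: [-1  0 -1  0]
  M: [-1  1 -1 -1]
Echelon form has 2 nonzero rows (pivots: X1,X2)
n=4, r=2 ⇒ 2 dimensionless groups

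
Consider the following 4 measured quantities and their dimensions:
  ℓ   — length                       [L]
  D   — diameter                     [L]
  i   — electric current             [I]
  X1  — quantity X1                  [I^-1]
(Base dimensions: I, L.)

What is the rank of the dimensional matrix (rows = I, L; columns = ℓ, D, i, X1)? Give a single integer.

2

Dimensional matrix (I×L by ℓ×D×i×X1):
  I: [ 0  0  1 -1]
  L: [ 1  1  0  0]
RREF → pivots at {ℓ,i} ⇒ r = 2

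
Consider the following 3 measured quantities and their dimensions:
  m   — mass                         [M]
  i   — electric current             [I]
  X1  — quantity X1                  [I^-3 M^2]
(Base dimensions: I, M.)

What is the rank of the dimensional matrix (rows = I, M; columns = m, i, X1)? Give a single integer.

Exponent matrix [I,M] × [m,i,X1]:
  I: [ 0  1 -3]
  M: [ 1  0  2]
RREF → pivots at {m,i} ⇒ r = 2

2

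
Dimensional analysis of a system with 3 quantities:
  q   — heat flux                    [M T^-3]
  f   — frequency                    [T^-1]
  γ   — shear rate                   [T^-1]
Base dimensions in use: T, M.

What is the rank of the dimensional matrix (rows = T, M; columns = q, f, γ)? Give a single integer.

2

Write exponents as rows T,M / cols q,f,γ:
  T: [-3 -1 -1]
  M: [ 1  0  0]
RREF → pivots at {q,f} ⇒ r = 2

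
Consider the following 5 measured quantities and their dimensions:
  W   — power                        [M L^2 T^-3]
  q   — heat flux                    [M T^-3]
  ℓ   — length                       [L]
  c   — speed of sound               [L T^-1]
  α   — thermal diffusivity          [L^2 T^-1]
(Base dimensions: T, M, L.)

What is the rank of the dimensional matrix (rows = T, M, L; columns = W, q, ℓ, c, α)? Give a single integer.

Write exponents as rows T,M,L / cols W,q,ℓ,c,α:
  T: [-3 -3  0 -1 -1]
  M: [ 1  1  0  0  0]
  L: [ 2  0  1  1  2]
Echelon form has 3 nonzero rows (pivots: W,q,c)

3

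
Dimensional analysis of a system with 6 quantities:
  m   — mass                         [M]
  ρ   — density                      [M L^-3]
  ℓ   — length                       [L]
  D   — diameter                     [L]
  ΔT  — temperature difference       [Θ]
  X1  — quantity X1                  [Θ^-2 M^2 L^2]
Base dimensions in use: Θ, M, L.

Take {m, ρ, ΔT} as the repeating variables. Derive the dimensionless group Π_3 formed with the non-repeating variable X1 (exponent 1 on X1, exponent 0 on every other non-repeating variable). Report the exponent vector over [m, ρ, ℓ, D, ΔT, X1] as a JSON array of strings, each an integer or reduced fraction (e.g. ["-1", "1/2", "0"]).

["-8/3", "2/3", "0", "0", "2", "1"]

Dimensional matrix (Θ×M×L by m×ρ×ℓ×D×ΔT×X1):
  Θ: [ 0  0  0  0  1 -2]
  M: [ 1  1  0  0  0  2]
  L: [ 0 -3  1  1  0  2]
RREF → pivots at {m,ρ,ΔT} ⇒ r = 3
Repeat: m,ρ,ΔT; free: ℓ,D,X1
RREF:
  r0: [   1    0  1/3  1/3    0  8/3]
  r1: [   0    1 -1/3 -1/3    0 -2/3]
  r2: [   0    0    0    0    1   -2]
Fix exponent of X1 at 1, ℓ at 0, D at 0; solve each RREF row for its pivot's exponent:
  r0: exp(m) + (8/3)·1 = 0 ⇒ exp(m) = -8/3
  r1: exp(ρ) + (-2/3)·1 = 0 ⇒ exp(ρ) = 2/3
  r2: exp(ΔT) + (-2)·1 = 0 ⇒ exp(ΔT) = 2
Π_3 = m^(-8/3) · ρ^(2/3) · ΔT^2 · X1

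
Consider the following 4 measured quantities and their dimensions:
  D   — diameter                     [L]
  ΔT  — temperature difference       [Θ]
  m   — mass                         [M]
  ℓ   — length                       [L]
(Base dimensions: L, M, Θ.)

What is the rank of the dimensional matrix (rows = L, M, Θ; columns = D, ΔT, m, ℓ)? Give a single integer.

3

Write exponents as rows L,M,Θ / cols D,ΔT,m,ℓ:
  L: [ 1  0  0  1]
  M: [ 0  0  1  0]
  Θ: [ 0  1  0  0]
Echelon form has 3 nonzero rows (pivots: D,ΔT,m)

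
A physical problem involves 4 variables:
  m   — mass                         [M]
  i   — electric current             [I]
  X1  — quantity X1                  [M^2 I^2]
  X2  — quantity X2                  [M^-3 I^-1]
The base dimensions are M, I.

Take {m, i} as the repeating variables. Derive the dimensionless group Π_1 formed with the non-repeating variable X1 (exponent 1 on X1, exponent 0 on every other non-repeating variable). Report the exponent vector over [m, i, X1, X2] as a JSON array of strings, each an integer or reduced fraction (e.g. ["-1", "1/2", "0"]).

Exponent matrix [M,I] × [m,i,X1,X2]:
  M: [ 1  0  2 -3]
  I: [ 0  1  2 -1]
Row reduction gives pivot columns m,i; rank = 2
Repeat: m,i; free: X1,X2
RREF:
  r0: [   1    0    2   -3]
  r1: [   0    1    2   -1]
Fix exponent of X1 at 1, X2 at 0; solve each RREF row for its pivot's exponent:
  r0: exp(m) + (2)·1 = 0 ⇒ exp(m) = -2
  r1: exp(i) + (2)·1 = 0 ⇒ exp(i) = -2
Π_1 = m^-2 · i^-2 · X1

["-2", "-2", "1", "0"]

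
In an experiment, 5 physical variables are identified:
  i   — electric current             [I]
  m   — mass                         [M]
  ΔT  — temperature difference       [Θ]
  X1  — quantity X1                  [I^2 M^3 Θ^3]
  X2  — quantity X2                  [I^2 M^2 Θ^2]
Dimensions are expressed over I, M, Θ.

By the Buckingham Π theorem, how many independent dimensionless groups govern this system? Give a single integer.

2

Exponent matrix [I,M,Θ] × [i,m,ΔT,X1,X2]:
  I: [ 1  0  0  2  2]
  M: [ 0  1  0  3  2]
  Θ: [ 0  0  1  3  2]
Row reduction gives pivot columns i,m,ΔT; rank = 3
5 vars − rank 3 = 2 Π groups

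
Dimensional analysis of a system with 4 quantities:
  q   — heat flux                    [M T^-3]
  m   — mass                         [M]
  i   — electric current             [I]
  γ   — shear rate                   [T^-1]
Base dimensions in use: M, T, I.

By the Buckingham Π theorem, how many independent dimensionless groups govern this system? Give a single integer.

1

Exponent matrix [M,T,I] × [q,m,i,γ]:
  M: [ 1  1  0  0]
  T: [-3  0  0 -1]
  I: [ 0  0  1  0]
RREF → pivots at {q,m,i} ⇒ r = 3
Π count = n − r = 4 − 3 = 1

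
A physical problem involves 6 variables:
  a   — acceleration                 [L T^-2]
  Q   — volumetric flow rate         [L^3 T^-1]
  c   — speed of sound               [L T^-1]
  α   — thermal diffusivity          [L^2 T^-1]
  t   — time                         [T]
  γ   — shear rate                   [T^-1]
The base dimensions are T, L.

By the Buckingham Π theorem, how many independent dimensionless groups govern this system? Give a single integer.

Dimensional matrix (T×L by a×Q×c×α×t×γ):
  T: [-2 -1 -1 -1  1 -1]
  L: [ 1  3  1  2  0  0]
Echelon form has 2 nonzero rows (pivots: a,Q)
n=6, r=2 ⇒ 4 dimensionless groups

4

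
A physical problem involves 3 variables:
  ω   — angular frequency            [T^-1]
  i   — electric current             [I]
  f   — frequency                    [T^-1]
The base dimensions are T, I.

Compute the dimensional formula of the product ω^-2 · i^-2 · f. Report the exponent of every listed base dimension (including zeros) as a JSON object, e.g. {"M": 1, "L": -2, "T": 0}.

{"T": 1, "I": -2}

Write exponents as rows T,I / cols ω,i,f:
  T: [-1  0 -1]
  I: [ 0  1  0]
  [T]: (-2)·-1+(-2)·0+(1)·-1 = 1
  [I]: (-2)·0+(-2)·1+(1)·0 = -2
⇒ T I^-2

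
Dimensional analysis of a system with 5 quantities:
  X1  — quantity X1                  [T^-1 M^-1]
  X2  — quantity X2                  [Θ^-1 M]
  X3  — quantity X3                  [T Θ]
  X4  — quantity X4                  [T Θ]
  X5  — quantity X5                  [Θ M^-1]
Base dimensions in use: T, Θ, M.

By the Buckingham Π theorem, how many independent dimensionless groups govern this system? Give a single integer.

Write exponents as rows T,Θ,M / cols X1,X2,X3,X4,X5:
  T: [-1  0  1  1  0]
  Θ: [ 0 -1  1  1  1]
  M: [-1  1  0  0 -1]
Row reduction gives pivot columns X1,X2; rank = 2
n=5, r=2 ⇒ 3 dimensionless groups

3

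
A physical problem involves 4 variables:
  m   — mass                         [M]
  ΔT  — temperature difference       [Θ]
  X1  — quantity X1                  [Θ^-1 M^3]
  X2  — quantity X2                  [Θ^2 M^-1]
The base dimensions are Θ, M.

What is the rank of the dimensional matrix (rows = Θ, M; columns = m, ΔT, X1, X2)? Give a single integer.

Dimensional matrix (Θ×M by m×ΔT×X1×X2):
  Θ: [ 0  1 -1  2]
  M: [ 1  0  3 -1]
RREF → pivots at {m,ΔT} ⇒ r = 2

2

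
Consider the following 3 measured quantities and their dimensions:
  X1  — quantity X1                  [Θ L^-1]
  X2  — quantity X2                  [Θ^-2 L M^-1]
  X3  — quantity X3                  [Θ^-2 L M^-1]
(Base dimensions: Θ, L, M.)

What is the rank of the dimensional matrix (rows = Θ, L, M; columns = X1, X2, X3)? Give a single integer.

2

Write exponents as rows Θ,L,M / cols X1,X2,X3:
  Θ: [ 1 -2 -2]
  L: [-1  1  1]
  M: [ 0 -1 -1]
Row reduction gives pivot columns X1,X2; rank = 2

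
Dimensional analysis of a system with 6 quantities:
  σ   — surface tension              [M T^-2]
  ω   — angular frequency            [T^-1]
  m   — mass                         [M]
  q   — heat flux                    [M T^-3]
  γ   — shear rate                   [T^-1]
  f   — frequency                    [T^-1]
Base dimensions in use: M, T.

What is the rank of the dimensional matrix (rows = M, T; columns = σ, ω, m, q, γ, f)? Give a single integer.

Dimensional matrix (M×T by σ×ω×m×q×γ×f):
  M: [ 1  0  1  1  0  0]
  T: [-2 -1  0 -3 -1 -1]
Echelon form has 2 nonzero rows (pivots: σ,ω)

2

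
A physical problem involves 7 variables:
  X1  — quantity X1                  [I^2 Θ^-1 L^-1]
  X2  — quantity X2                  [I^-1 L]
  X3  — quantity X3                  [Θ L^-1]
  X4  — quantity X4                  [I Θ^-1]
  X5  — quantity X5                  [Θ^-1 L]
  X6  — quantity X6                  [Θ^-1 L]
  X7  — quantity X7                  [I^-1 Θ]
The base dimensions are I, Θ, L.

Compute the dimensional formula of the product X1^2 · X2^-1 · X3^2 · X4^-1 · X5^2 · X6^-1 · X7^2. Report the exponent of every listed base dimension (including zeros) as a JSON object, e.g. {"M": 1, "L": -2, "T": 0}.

Write exponents as rows I,Θ,L / cols X1,X2,X3,X4,X5,X6,X7:
  I: [ 2 -1  0  1  0  0 -1]
  Θ: [-1  0  1 -1 -1 -1  1]
  L: [-1  1 -1  0  1  1  0]
  [I]: (2)·2+(-1)·-1+(2)·0+(-1)·1+(2)·0+(-1)·0+(2)·-1 = 2
  [Θ]: (2)·-1+(-1)·0+(2)·1+(-1)·-1+(2)·-1+(-1)·-1+(2)·1 = 2
  [L]: (2)·-1+(-1)·1+(2)·-1+(-1)·0+(2)·1+(-1)·1+(2)·0 = -4
⇒ I^2 Θ^2 L^-4

{"I": 2, "Θ": 2, "L": -4}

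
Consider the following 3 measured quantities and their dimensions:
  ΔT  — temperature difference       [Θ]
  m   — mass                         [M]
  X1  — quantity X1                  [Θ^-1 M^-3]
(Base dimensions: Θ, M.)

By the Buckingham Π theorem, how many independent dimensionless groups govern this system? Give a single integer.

1

Write exponents as rows Θ,M / cols ΔT,m,X1:
  Θ: [ 1  0 -1]
  M: [ 0  1 -3]
RREF → pivots at {ΔT,m} ⇒ r = 2
Π count = n − r = 3 − 2 = 1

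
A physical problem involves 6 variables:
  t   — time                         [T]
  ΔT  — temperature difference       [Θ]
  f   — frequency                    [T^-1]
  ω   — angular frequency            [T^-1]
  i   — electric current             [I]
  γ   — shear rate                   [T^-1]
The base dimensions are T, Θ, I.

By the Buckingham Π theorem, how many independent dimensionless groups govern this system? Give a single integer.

3

Write exponents as rows T,Θ,I / cols t,ΔT,f,ω,i,γ:
  T: [ 1  0 -1 -1  0 -1]
  Θ: [ 0  1  0  0  0  0]
  I: [ 0  0  0  0  1  0]
Echelon form has 3 nonzero rows (pivots: t,ΔT,i)
n=6, r=3 ⇒ 3 dimensionless groups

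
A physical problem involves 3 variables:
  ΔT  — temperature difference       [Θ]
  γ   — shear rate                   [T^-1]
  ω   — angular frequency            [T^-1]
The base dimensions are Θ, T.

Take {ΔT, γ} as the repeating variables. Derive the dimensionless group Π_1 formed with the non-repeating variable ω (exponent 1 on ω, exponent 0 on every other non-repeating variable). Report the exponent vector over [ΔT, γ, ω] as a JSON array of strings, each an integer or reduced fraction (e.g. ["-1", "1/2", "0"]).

["0", "-1", "1"]

Write exponents as rows Θ,T / cols ΔT,γ,ω:
  Θ: [ 1  0  0]
  T: [ 0 -1 -1]
RREF → pivots at {ΔT,γ} ⇒ r = 2
Repeat: ΔT,γ; free: ω
RREF:
  r0: [   1    0    0]
  r1: [   0    1    1]
Fix exponent of ω at 1; solve each RREF row for its pivot's exponent:
  r0: exp(ΔT) + (0)·1 = 0 ⇒ exp(ΔT) = 0
  r1: exp(γ) + (1)·1 = 0 ⇒ exp(γ) = -1
Π_1 = γ^-1 · ω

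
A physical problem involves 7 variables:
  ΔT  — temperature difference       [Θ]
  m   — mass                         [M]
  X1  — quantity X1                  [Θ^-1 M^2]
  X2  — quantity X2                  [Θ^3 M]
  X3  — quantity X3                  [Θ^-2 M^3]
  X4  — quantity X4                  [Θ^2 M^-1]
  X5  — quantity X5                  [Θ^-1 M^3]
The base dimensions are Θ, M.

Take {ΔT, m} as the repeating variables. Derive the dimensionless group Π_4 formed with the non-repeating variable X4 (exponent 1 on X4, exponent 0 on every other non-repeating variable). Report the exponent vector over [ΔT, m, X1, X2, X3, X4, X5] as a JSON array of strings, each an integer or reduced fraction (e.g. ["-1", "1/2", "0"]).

Write exponents as rows Θ,M / cols ΔT,m,X1,X2,X3,X4,X5:
  Θ: [ 1  0 -1  3 -2  2 -1]
  M: [ 0  1  2  1  3 -1  3]
Echelon form has 2 nonzero rows (pivots: ΔT,m)
Pivot set = {ΔT,m}, free = {X1,X2,X3,X4,X5}
RREF:
  r0: [   1    0   -1    3   -2    2   -1]
  r1: [   0    1    2    1    3   -1    3]
Fix exponent of X4 at 1, X1 at 0, X2 at 0, X3 at 0, X5 at 0; solve each RREF row for its pivot's exponent:
  r0: exp(ΔT) + (2)·1 = 0 ⇒ exp(ΔT) = -2
  r1: exp(m) + (-1)·1 = 0 ⇒ exp(m) = 1
Π_4 = ΔT^-2 · m · X4

["-2", "1", "0", "0", "0", "1", "0"]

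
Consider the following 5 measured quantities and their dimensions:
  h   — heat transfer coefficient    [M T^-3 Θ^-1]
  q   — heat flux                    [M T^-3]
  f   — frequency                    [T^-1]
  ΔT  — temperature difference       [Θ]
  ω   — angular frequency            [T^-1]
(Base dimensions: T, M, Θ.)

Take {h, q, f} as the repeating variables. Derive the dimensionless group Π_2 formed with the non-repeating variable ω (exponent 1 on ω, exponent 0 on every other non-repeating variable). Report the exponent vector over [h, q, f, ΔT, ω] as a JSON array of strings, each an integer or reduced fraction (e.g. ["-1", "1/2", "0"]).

["0", "0", "-1", "0", "1"]

Exponent matrix [T,M,Θ] × [h,q,f,ΔT,ω]:
  T: [-3 -3 -1  0 -1]
  M: [ 1  1  0  0  0]
  Θ: [-1  0  0  1  0]
Row reduction gives pivot columns h,q,f; rank = 3
Repeat: h,q,f; free: ΔT,ω
RREF:
  r0: [   1    0    0   -1    0]
  r1: [   0    1    0    1    0]
  r2: [   0    0    1    0    1]
Fix exponent of ω at 1, ΔT at 0; solve each RREF row for its pivot's exponent:
  r0: exp(h) + (0)·1 = 0 ⇒ exp(h) = 0
  r1: exp(q) + (0)·1 = 0 ⇒ exp(q) = 0
  r2: exp(f) + (1)·1 = 0 ⇒ exp(f) = -1
Π_2 = f^-1 · ω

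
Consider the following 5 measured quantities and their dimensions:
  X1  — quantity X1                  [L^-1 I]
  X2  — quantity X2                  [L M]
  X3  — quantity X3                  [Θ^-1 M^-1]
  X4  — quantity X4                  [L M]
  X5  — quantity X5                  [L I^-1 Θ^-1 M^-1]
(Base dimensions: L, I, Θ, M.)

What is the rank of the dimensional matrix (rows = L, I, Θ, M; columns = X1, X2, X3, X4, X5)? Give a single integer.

Write exponents as rows L,I,Θ,M / cols X1,X2,X3,X4,X5:
  L: [-1  1  0  1  1]
  I: [ 1  0  0  0 -1]
  Θ: [ 0  0 -1  0 -1]
  M: [ 0  1 -1  1 -1]
Echelon form has 3 nonzero rows (pivots: X1,X2,X3)

3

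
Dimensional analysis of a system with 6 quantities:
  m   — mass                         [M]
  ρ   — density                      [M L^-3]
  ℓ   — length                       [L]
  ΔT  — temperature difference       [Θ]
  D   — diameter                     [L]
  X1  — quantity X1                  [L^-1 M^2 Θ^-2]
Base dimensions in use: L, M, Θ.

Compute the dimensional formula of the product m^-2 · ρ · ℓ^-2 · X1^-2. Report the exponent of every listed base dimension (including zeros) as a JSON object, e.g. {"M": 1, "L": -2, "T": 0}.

Exponent matrix [L,M,Θ] × [m,ρ,ℓ,ΔT,D,X1]:
  L: [ 0 -3  1  0  1 -1]
  M: [ 1  1  0  0  0  2]
  Θ: [ 0  0  0  1  0 -2]
  [L]: (-2)·0+(1)·-3+(-2)·1+(-2)·-1 = -3
  [M]: (-2)·1+(1)·1+(-2)·0+(-2)·2 = -5
  [Θ]: (-2)·0+(1)·0+(-2)·0+(-2)·-2 = 4
⇒ L^-3 M^-5 Θ^4

{"L": -3, "M": -5, "Θ": 4}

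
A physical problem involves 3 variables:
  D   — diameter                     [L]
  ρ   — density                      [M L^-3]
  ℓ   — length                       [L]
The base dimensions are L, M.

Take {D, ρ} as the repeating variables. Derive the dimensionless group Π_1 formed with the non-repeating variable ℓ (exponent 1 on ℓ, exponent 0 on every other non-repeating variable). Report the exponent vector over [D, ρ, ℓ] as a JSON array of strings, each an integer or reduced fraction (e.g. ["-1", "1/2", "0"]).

["-1", "0", "1"]

Write exponents as rows L,M / cols D,ρ,ℓ:
  L: [ 1 -3  1]
  M: [ 0  1  0]
RREF → pivots at {D,ρ} ⇒ r = 2
Pivot set = {D,ρ}, free = {ℓ}
RREF:
  r0: [   1    0    1]
  r1: [   0    1    0]
Fix exponent of ℓ at 1; solve each RREF row for its pivot's exponent:
  r0: exp(D) + (1)·1 = 0 ⇒ exp(D) = -1
  r1: exp(ρ) + (0)·1 = 0 ⇒ exp(ρ) = 0
Π_1 = D^-1 · ℓ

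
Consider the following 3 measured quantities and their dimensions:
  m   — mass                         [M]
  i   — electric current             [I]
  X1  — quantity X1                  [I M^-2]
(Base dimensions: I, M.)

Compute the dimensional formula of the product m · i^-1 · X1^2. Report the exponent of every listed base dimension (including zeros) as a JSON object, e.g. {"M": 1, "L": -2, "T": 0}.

Dimensional matrix (I×M by m×i×X1):
  I: [ 0  1  1]
  M: [ 1  0 -2]
  [I]: (1)·0+(-1)·1+(2)·1 = 1
  [M]: (1)·1+(-1)·0+(2)·-2 = -3
⇒ I M^-3

{"I": 1, "M": -3}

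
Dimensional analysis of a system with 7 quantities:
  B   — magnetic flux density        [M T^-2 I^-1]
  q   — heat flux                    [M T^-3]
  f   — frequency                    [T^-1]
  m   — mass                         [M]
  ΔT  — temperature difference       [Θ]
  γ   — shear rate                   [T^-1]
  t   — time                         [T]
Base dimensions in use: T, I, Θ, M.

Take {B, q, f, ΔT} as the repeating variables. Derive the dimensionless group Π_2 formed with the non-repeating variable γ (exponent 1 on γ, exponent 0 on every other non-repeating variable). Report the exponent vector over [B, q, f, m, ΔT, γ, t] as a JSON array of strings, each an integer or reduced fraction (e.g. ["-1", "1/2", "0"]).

Write exponents as rows T,I,Θ,M / cols B,q,f,m,ΔT,γ,t:
  T: [-2 -3 -1  0  0 -1  1]
  I: [-1  0  0  0  0  0  0]
  Θ: [ 0  0  0  0  1  0  0]
  M: [ 1  1  0  1  0  0  0]
RREF → pivots at {B,q,f,ΔT} ⇒ r = 4
Pivot set = {B,q,f,ΔT}, free = {m,γ,t}
RREF:
  r0: [   1    0    0    0    0    0    0]
  r1: [   0    1    0    1    0    0    0]
  r2: [   0    0    1   -3    0    1   -1]
  r3: [   0    0    0    0    1    0    0]
Fix exponent of γ at 1, m at 0, t at 0; solve each RREF row for its pivot's exponent:
  r0: exp(B) + (0)·1 = 0 ⇒ exp(B) = 0
  r1: exp(q) + (0)·1 = 0 ⇒ exp(q) = 0
  r2: exp(f) + (1)·1 = 0 ⇒ exp(f) = -1
  r3: exp(ΔT) + (0)·1 = 0 ⇒ exp(ΔT) = 0
Π_2 = f^-1 · γ

["0", "0", "-1", "0", "0", "1", "0"]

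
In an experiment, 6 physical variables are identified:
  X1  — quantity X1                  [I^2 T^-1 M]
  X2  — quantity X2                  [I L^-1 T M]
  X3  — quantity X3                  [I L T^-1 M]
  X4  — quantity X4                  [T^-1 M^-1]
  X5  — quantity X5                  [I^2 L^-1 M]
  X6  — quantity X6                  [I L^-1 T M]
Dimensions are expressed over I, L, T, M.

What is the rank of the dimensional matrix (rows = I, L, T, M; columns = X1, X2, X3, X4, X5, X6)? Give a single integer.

Exponent matrix [I,L,T,M] × [X1,X2,X3,X4,X5,X6]:
  I: [ 2  1  1  0  2  1]
  L: [ 0 -1  1  0 -1 -1]
  T: [-1  1 -1 -1  0  1]
  M: [ 1  1  1 -1  1  1]
Echelon form has 3 nonzero rows (pivots: X1,X2,X3)

3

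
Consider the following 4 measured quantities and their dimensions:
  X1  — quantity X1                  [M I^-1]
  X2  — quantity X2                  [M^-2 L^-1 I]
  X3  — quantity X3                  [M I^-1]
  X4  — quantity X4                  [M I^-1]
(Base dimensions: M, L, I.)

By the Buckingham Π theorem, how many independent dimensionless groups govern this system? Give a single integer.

Exponent matrix [M,L,I] × [X1,X2,X3,X4]:
  M: [ 1 -2  1  1]
  L: [ 0 -1  0  0]
  I: [-1  1 -1 -1]
Echelon form has 2 nonzero rows (pivots: X1,X2)
n=4, r=2 ⇒ 2 dimensionless groups

2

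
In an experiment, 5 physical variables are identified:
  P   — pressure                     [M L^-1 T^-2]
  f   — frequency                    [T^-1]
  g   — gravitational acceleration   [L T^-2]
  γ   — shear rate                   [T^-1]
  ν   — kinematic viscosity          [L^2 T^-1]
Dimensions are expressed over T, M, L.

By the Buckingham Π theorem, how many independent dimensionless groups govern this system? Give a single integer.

Exponent matrix [T,M,L] × [P,f,g,γ,ν]:
  T: [-2 -1 -2 -1 -1]
  M: [ 1  0  0  0  0]
  L: [-1  0  1  0  2]
Echelon form has 3 nonzero rows (pivots: P,f,g)
n=5, r=3 ⇒ 2 dimensionless groups

2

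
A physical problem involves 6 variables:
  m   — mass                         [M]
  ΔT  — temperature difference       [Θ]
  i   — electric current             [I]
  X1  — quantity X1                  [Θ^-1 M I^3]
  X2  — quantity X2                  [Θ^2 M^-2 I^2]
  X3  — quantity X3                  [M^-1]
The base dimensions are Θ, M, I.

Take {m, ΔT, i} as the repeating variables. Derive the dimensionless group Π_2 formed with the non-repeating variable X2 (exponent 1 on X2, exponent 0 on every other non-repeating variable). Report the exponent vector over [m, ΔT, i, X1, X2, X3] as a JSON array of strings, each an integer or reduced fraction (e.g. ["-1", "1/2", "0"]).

Write exponents as rows Θ,M,I / cols m,ΔT,i,X1,X2,X3:
  Θ: [ 0  1  0 -1  2  0]
  M: [ 1  0  0  1 -2 -1]
  I: [ 0  0  1  3  2  0]
Row reduction gives pivot columns m,ΔT,i; rank = 3
Repeat: m,ΔT,i; free: X1,X2,X3
RREF:
  r0: [   1    0    0    1   -2   -1]
  r1: [   0    1    0   -1    2    0]
  r2: [   0    0    1    3    2    0]
Fix exponent of X2 at 1, X1 at 0, X3 at 0; solve each RREF row for its pivot's exponent:
  r0: exp(m) + (-2)·1 = 0 ⇒ exp(m) = 2
  r1: exp(ΔT) + (2)·1 = 0 ⇒ exp(ΔT) = -2
  r2: exp(i) + (2)·1 = 0 ⇒ exp(i) = -2
Π_2 = m^2 · ΔT^-2 · i^-2 · X2

["2", "-2", "-2", "0", "1", "0"]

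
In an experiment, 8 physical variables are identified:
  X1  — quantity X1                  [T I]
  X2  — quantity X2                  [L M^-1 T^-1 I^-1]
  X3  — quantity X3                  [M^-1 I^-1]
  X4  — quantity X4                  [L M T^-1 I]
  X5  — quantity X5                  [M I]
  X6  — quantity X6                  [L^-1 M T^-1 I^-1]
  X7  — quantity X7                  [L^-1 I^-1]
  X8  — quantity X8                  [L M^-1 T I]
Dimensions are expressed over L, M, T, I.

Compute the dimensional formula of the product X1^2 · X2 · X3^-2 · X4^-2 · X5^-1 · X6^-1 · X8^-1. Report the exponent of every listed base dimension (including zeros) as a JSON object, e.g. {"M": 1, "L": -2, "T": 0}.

{"L": -1, "M": -2, "T": 3, "I": 0}

Exponent matrix [L,M,T,I] × [X1,X2,X3,X4,X5,X6,X7,X8]:
  L: [ 0  1  0  1  0 -1 -1  1]
  M: [ 0 -1 -1  1  1  1  0 -1]
  T: [ 1 -1  0 -1  0 -1  0  1]
  I: [ 1 -1 -1  1  1 -1 -1  1]
  [L]: (2)·0+(1)·1+(-2)·0+(-2)·1+(-1)·0+(-1)·-1+(-1)·1 = -1
  [M]: (2)·0+(1)·-1+(-2)·-1+(-2)·1+(-1)·1+(-1)·1+(-1)·-1 = -2
  [T]: (2)·1+(1)·-1+(-2)·0+(-2)·-1+(-1)·0+(-1)·-1+(-1)·1 = 3
  [I]: (2)·1+(1)·-1+(-2)·-1+(-2)·1+(-1)·1+(-1)·-1+(-1)·1 = 0
⇒ L^-1 M^-2 T^3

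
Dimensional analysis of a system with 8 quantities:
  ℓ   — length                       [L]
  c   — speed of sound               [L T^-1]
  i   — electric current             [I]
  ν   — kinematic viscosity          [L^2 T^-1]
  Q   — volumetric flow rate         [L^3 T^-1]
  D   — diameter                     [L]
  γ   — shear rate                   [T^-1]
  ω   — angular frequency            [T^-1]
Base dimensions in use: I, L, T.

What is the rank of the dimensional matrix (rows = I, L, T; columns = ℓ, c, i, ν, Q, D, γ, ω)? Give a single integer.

Dimensional matrix (I×L×T by ℓ×c×i×ν×Q×D×γ×ω):
  I: [ 0  0  1  0  0  0  0  0]
  L: [ 1  1  0  2  3  1  0  0]
  T: [ 0 -1  0 -1 -1  0 -1 -1]
Row reduction gives pivot columns ℓ,c,i; rank = 3

3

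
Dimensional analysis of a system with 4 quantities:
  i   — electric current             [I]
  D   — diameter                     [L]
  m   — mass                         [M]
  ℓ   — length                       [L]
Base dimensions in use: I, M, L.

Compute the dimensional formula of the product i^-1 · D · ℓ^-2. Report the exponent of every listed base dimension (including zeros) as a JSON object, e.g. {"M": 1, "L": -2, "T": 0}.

{"I": -1, "M": 0, "L": -1}

Write exponents as rows I,M,L / cols i,D,m,ℓ:
  I: [ 1  0  0  0]
  M: [ 0  0  1  0]
  L: [ 0  1  0  1]
  [I]: (-1)·1+(1)·0+(-2)·0 = -1
  [M]: (-1)·0+(1)·0+(-2)·0 = 0
  [L]: (-1)·0+(1)·1+(-2)·1 = -1
⇒ I^-1 L^-1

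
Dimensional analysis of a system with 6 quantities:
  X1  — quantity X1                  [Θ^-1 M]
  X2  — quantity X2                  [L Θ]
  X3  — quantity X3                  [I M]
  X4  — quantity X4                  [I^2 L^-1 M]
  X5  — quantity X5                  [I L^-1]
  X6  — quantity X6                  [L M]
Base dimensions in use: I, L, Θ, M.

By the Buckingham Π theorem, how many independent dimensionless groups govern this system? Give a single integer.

3

Exponent matrix [I,L,Θ,M] × [X1,X2,X3,X4,X5,X6]:
  I: [ 0  0  1  2  1  0]
  L: [ 0  1  0 -1 -1  1]
  Θ: [-1  1  0  0  0  0]
  M: [ 1  0  1  1  0  1]
RREF → pivots at {X1,X2,X3} ⇒ r = 3
n=6, r=3 ⇒ 3 dimensionless groups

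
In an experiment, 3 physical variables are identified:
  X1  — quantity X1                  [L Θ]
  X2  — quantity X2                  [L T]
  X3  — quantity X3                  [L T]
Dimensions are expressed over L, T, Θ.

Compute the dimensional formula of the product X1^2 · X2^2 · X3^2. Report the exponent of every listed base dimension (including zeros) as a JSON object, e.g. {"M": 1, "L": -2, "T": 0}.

{"L": 6, "T": 4, "Θ": 2}

Exponent matrix [L,T,Θ] × [X1,X2,X3]:
  L: [ 1  1  1]
  T: [ 0  1  1]
  Θ: [ 1  0  0]
  [L]: (2)·1+(2)·1+(2)·1 = 6
  [T]: (2)·0+(2)·1+(2)·1 = 4
  [Θ]: (2)·1+(2)·0+(2)·0 = 2
⇒ L^6 T^4 Θ^2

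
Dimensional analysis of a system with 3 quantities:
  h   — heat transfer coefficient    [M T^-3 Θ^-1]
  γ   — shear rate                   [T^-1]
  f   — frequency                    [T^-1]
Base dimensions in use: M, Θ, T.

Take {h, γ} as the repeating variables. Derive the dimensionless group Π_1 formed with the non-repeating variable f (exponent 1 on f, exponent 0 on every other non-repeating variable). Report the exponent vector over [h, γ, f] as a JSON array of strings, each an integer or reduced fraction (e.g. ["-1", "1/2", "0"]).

["0", "-1", "1"]

Exponent matrix [M,Θ,T] × [h,γ,f]:
  M: [ 1  0  0]
  Θ: [-1  0  0]
  T: [-3 -1 -1]
RREF → pivots at {h,γ} ⇒ r = 2
Repeat: h,γ; free: f
RREF:
  r0: [   1    0    0]
  r1: [   0    1    1]
  r2: [   0    0    0]
Fix exponent of f at 1; solve each RREF row for its pivot's exponent:
  r0: exp(h) + (0)·1 = 0 ⇒ exp(h) = 0
  r1: exp(γ) + (1)·1 = 0 ⇒ exp(γ) = -1
Π_1 = γ^-1 · f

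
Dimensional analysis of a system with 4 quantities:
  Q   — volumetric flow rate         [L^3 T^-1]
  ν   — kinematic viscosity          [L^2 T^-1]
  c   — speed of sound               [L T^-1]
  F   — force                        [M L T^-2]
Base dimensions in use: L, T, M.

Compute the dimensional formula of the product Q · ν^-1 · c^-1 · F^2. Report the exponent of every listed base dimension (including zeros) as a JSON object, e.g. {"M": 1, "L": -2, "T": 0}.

Dimensional matrix (L×T×M by Q×ν×c×F):
  L: [ 3  2  1  1]
  T: [-1 -1 -1 -2]
  M: [ 0  0  0  1]
  [L]: (1)·3+(-1)·2+(-1)·1+(2)·1 = 2
  [T]: (1)·-1+(-1)·-1+(-1)·-1+(2)·-2 = -3
  [M]: (1)·0+(-1)·0+(-1)·0+(2)·1 = 2
⇒ L^2 T^-3 M^2

{"L": 2, "T": -3, "M": 2}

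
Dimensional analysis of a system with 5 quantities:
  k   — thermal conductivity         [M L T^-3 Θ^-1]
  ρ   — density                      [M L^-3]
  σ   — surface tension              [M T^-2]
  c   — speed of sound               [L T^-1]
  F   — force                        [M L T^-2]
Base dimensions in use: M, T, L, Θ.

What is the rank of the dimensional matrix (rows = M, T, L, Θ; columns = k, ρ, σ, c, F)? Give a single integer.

4

Write exponents as rows M,T,L,Θ / cols k,ρ,σ,c,F:
  M: [ 1  1  1  0  1]
  T: [-3  0 -2 -1 -2]
  L: [ 1 -3  0  1  1]
  Θ: [-1  0  0  0  0]
Row reduction gives pivot columns k,ρ,σ,c; rank = 4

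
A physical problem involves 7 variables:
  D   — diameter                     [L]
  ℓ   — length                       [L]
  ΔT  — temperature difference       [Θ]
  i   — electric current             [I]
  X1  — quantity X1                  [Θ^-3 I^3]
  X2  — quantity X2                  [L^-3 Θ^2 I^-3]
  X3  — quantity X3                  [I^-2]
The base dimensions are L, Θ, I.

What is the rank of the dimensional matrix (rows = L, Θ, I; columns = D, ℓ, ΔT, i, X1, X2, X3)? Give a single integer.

3

Write exponents as rows L,Θ,I / cols D,ℓ,ΔT,i,X1,X2,X3:
  L: [ 1  1  0  0  0 -3  0]
  Θ: [ 0  0  1  0 -3  2  0]
  I: [ 0  0  0  1  3 -3 -2]
RREF → pivots at {D,ΔT,i} ⇒ r = 3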